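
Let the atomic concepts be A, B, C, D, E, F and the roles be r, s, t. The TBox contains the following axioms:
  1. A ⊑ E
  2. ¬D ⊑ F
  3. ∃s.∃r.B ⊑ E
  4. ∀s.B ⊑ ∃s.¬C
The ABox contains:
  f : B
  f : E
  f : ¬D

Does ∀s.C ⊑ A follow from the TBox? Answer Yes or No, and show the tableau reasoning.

No

1. ∀s.C ⊑ A  ⇔  (∀s.C ⊓ ¬A) unsat w.r.t. T
   open: L(x₀) ⊇ {D, ¬A, ∀s.C, ∀s.∀r.¬B, ∃s.¬B} (+ ∃-successors)
2. Hence ∀s.C ⊑ A: not entailed.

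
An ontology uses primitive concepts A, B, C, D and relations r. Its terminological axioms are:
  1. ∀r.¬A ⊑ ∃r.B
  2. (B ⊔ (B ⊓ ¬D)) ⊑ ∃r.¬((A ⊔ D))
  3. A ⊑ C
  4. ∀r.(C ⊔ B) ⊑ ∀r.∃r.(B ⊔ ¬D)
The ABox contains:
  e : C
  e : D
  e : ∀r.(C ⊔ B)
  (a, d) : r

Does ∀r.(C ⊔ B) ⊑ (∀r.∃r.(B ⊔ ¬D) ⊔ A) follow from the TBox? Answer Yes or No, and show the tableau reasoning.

1. ∀r.(C ⊔ B) ⊑ (∀r.∃r.(B ⊔ ¬D) ⊔ A)  ⇔  (∀r.(C ⊔ B) ⊓ (∃r.∀r.(¬B ⊓ D) ⊓ ¬A)) unsat w.r.t. T
   all branches close; clash {D, ¬D} at an ∃-successor
2. Hence ∀r.(C ⊔ B) ⊑ (∀r.∃r.(B ⊔ ¬D) ⊔ A): entailed.

Yes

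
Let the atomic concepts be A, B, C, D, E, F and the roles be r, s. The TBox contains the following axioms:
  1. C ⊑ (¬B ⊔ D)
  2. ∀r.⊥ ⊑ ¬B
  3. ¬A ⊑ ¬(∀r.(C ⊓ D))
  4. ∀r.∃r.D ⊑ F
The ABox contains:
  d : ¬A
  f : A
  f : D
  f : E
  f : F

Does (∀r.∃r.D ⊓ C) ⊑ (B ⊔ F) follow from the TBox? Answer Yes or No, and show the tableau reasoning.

1. (∀r.∃r.D ⊓ C) ⊑ (B ⊔ F)  ⇔  ((∀r.∃r.D ⊓ C) ⊓ (¬B ⊓ ¬F)) unsat w.r.t. T
   all branches close; clash {F, ¬F} at x₀
2. Hence (∀r.∃r.D ⊓ C) ⊑ (B ⊔ F): entailed.

Yes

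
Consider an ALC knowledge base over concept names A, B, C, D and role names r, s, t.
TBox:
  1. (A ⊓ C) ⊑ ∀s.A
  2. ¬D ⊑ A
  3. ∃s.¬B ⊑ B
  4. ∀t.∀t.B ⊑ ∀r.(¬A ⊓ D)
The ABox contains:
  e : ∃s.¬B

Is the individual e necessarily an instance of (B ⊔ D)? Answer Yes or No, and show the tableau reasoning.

1. e : (B ⊔ D)?  L(e) = {∃s.¬B} ∪ {(¬B ⊓ ¬D)}
   clash {B, ¬B} at e — e ∈ (B ⊔ D)
2. Hence e : (B ⊔ D): entailed.

Yes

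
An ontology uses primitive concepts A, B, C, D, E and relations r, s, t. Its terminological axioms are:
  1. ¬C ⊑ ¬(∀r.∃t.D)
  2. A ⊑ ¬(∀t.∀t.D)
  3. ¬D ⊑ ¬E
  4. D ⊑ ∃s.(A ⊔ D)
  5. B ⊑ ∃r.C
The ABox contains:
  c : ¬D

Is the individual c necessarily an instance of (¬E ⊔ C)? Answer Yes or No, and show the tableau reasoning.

1. c : (¬E ⊔ C)?  L(c) = {¬D} ∪ {(E ⊓ ¬C)}
   clash {E, ¬E} at c — c ∈ (¬E ⊔ C)
2. Hence c : (¬E ⊔ C): entailed.

Yes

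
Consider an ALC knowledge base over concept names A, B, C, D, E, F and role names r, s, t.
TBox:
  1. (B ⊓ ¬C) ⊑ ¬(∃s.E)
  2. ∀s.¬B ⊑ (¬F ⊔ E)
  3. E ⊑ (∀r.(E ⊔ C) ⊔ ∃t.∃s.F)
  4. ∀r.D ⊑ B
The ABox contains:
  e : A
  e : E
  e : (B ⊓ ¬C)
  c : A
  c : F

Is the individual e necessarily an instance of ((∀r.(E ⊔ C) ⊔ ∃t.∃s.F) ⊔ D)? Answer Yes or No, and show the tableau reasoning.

Yes

1. e : ((∀r.(E ⊔ C) ⊔ ∃t.∃s.F) ⊔ D)?  L(e) = {A, E, (B ⊓ ¬C)} ∪ {((∃r.(¬E ⊓ ¬C) ⊓ ∀t.∀s.¬F) ⊓ ¬D)}
   clash {F, ¬F} at an ∃-successor — e ∈ ((∀r.(E ⊔ C) ⊔ ∃t.∃s.F) ⊔ D)
2. Hence e : ((∀r.(E ⊔ C) ⊔ ∃t.∃s.F) ⊔ D): entailed.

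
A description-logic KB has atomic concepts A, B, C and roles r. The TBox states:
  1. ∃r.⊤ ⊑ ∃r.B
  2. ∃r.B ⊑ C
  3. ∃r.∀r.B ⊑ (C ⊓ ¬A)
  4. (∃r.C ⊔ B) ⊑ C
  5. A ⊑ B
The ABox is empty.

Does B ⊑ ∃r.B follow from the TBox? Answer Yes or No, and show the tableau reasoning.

No

1. B ⊑ ∃r.B  ⇔  (B ⊓ ∀r.¬B) unsat w.r.t. T
   open: L(x₀) ⊇ {B, C, ∀r.¬B, ∀r.∃r.¬B, ∀r.⊥}
2. Hence B ⊑ ∃r.B: not entailed.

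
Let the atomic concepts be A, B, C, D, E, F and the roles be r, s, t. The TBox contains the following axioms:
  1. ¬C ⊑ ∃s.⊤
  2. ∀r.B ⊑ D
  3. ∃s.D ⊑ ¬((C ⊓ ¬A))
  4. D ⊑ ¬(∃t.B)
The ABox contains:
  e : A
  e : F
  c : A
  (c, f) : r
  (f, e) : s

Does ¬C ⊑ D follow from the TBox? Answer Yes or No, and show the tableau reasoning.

No

1. ¬C ⊑ D  ⇔  (¬C ⊓ ¬D) unsat w.r.t. T
   apply at x₀: ¬C⊑∃s.⊤
   open: L(x₀) ⊇ {¬C, ¬D, ∀s.¬D, ∃r.¬B, ∃s.⊤} (+ ∃-successors)
2. Hence ¬C ⊑ D: not entailed.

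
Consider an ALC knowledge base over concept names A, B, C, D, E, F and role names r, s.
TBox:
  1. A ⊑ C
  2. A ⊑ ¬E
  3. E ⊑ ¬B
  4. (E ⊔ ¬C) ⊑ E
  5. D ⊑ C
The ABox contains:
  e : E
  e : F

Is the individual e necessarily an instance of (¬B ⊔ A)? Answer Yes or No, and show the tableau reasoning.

1. e : (¬B ⊔ A)?  L(e) = {E, F} ∪ {(B ⊓ ¬A)}
   clash {B, ¬B} at e — e ∈ (¬B ⊔ A)
2. Hence e : (¬B ⊔ A): entailed.

Yes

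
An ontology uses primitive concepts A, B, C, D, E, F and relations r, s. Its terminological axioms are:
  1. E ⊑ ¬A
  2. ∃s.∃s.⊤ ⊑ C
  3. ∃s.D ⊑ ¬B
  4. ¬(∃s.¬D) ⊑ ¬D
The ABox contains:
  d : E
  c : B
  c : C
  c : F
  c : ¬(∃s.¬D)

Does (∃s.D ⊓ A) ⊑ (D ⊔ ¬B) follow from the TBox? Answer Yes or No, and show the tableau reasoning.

Yes

1. (∃s.D ⊓ A) ⊑ (D ⊔ ¬B)  ⇔  ((∃s.D ⊓ A) ⊓ (¬D ⊓ B)) unsat w.r.t. T
   all branches close; clash {A, ¬A} at x₀
2. Hence (∃s.D ⊓ A) ⊑ (D ⊔ ¬B): entailed.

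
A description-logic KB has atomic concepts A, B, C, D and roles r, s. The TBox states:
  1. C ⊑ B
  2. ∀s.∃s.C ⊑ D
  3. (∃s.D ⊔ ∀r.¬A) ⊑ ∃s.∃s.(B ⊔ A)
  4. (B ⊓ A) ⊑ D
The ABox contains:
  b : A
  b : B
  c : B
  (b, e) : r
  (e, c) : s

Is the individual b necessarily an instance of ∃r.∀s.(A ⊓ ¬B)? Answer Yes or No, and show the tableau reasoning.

1. b : ∃r.∀s.(A ⊓ ¬B)?  L(b) = {A, B} ∪ {∀r.∃s.(¬A ⊔ B)}
   open: L(b) ⊇ {A, B, D, ∀r.∃s.(¬A ⊔ B), ∀s.¬D, …} (+ ∃-successors) — b ∉ ∃r.∀s.(A ⊓ ¬B) possible
2. Hence b : ∃r.∀s.(A ⊓ ¬B): not entailed.

No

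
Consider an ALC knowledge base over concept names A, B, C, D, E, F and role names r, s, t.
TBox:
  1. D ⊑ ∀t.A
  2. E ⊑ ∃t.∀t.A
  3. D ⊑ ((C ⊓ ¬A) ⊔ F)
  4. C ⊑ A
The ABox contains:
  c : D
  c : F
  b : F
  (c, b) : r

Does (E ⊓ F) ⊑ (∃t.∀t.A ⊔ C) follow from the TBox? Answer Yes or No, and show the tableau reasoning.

Yes

1. (E ⊓ F) ⊑ (∃t.∀t.A ⊔ C)  ⇔  ((E ⊓ F) ⊓ (∀t.∃t.¬A ⊓ ¬C)) unsat w.r.t. T
   all branches close; clash {A, ¬A} at an ∃-successor
2. Hence (E ⊓ F) ⊑ (∃t.∀t.A ⊔ C): entailed.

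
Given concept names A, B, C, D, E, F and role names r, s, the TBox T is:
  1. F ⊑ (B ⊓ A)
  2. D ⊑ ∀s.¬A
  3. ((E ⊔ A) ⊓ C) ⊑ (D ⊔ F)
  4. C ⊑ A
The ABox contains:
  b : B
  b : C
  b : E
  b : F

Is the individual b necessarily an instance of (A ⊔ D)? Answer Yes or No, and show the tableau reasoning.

1. b : (A ⊔ D)?  L(b) = {B, C, E, F} ∪ {(¬A ⊓ ¬D)}
   clash {A, ¬A} at b — b ∈ (A ⊔ D)
2. Hence b : (A ⊔ D): entailed.

Yes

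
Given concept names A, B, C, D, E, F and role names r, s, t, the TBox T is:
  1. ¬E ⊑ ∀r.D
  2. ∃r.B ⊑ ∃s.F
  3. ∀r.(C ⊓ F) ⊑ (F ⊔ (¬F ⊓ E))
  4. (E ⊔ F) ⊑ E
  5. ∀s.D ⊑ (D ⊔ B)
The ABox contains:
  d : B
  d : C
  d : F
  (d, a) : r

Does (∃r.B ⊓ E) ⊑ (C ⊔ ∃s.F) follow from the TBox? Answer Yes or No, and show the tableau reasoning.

Yes

1. (∃r.B ⊓ E) ⊑ (C ⊔ ∃s.F)  ⇔  ((∃r.B ⊓ E) ⊓ (¬C ⊓ ∀s.¬F)) unsat w.r.t. T
   all branches close; clash {F, ¬F} at an ∃-successor
2. Hence (∃r.B ⊓ E) ⊑ (C ⊔ ∃s.F): entailed.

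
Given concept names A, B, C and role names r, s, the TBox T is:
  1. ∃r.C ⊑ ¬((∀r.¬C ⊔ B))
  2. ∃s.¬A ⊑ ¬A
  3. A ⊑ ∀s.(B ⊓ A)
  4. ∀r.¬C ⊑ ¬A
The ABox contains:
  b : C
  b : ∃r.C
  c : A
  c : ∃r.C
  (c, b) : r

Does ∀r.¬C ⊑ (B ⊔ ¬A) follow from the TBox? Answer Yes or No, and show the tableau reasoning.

1. ∀r.¬C ⊑ (B ⊔ ¬A)  ⇔  (∀r.¬C ⊓ (¬B ⊓ A)) unsat w.r.t. T
   all branches close; clash {A, ¬A} at x₀
2. Hence ∀r.¬C ⊑ (B ⊔ ¬A): entailed.

Yes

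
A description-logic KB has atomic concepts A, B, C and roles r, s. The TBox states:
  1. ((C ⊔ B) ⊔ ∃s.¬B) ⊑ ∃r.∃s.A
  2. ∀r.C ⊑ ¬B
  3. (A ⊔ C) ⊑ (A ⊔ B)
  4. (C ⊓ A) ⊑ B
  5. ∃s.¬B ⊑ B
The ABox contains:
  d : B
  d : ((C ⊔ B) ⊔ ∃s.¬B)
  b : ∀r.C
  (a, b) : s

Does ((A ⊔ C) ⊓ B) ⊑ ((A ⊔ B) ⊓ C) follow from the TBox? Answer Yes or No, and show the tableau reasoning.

1. ((A ⊔ C) ⊓ B) ⊑ ((A ⊔ B) ⊓ C)  ⇔  (((A ⊔ C) ⊓ B) ⊓ ((¬A ⊓ ¬B) ⊔ ¬C)) unsat w.r.t. T
   apply at x₀: (A ⊔ C)⊑(A ⊔ B)
   open: L(x₀) ⊇ {A, B, ¬C, ∃r.¬C, ∃r.∃s.A} (+ ∃-successors)
2. Hence ((A ⊔ C) ⊓ B) ⊑ ((A ⊔ B) ⊓ C): not entailed.

No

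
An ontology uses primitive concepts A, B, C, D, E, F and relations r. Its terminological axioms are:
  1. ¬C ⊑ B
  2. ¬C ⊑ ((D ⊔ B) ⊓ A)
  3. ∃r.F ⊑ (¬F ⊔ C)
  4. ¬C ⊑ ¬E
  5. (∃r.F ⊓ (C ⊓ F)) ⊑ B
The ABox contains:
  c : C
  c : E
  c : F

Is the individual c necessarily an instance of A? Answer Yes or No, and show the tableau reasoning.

No

1. c : A?  L(c) = {C, E, F} ∪ {¬A}
   open: L(c) ⊇ {C, E, F, ¬A, ∀r.¬F} — c ∉ A possible
2. Hence c : A: not entailed.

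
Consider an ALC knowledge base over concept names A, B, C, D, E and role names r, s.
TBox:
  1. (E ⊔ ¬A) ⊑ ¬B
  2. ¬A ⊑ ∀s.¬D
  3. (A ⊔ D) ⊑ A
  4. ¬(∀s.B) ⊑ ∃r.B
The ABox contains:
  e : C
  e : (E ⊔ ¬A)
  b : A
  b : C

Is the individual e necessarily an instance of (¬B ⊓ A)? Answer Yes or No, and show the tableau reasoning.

1. e : (¬B ⊓ A)?  L(e) = {C, (E ⊔ ¬A)} ∪ {(B ⊔ ¬A)}
   apply at e: (E ⊔ ¬A)⊑¬B
   open: L(e) ⊇ {C, ¬A, ¬B, ¬D, ∀s.B, …} — e ∉ (¬B ⊓ A) possible
2. Hence e : (¬B ⊓ A): not entailed.

No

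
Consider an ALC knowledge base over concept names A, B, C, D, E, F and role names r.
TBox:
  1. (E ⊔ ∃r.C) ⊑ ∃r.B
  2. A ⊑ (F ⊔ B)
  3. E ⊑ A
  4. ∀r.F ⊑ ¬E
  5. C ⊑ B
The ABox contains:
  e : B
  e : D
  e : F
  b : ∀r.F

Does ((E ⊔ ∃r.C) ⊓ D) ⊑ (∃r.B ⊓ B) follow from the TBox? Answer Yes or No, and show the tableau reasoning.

1. ((E ⊔ ∃r.C) ⊓ D) ⊑ (∃r.B ⊓ B)  ⇔  (((E ⊔ ∃r.C) ⊓ D) ⊓ (∀r.¬B ⊔ ¬B)) unsat w.r.t. T
   apply at x₀: (E ⊔ ∃r.C)⊑∃r.B
   open: L(x₀) ⊇ {A, D, E, F, ¬B, …} (+ ∃-successors)
2. Hence ((E ⊔ ∃r.C) ⊓ D) ⊑ (∃r.B ⊓ B): not entailed.

No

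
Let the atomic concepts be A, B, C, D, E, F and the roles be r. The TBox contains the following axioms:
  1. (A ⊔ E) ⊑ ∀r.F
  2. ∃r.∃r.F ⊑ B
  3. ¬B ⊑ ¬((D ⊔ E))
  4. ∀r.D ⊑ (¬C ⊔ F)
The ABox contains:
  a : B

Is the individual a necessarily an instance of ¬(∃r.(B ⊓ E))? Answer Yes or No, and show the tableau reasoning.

1. a : ¬(∃r.(B ⊓ E))?  L(a) = {B} ∪ {∃r.(B ⊓ E)}
   open: L(a) ⊇ {B, ¬A, ¬E, ∃r.(B ⊓ E), ∃r.¬D} (+ ∃-successors) — a ∉ ¬(∃r.(B ⊓ E)) possible
2. Hence a : ¬(∃r.(B ⊓ E)): not entailed.

No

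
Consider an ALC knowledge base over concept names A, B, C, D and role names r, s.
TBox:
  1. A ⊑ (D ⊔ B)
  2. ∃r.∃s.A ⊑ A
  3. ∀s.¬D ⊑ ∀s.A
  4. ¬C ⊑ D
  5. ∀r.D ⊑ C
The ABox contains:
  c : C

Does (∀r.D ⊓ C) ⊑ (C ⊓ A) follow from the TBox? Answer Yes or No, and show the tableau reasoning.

1. (∀r.D ⊓ C) ⊑ (C ⊓ A)  ⇔  ((∀r.D ⊓ C) ⊓ (¬C ⊔ ¬A)) unsat w.r.t. T
   open: L(x₀) ⊇ {C, ¬A, ∀r.D, ∀r.∀s.¬A, ∃s.D} (+ ∃-successors)
2. Hence (∀r.D ⊓ C) ⊑ (C ⊓ A): not entailed.

No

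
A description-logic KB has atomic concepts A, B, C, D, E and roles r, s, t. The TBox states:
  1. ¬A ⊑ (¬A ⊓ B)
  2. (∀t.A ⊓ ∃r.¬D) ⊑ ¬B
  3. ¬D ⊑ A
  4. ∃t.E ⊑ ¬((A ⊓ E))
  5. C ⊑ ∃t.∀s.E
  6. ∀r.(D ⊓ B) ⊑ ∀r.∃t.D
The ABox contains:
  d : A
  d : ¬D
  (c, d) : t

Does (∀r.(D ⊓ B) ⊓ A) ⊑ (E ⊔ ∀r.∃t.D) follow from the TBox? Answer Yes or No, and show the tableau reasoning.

1. (∀r.(D ⊓ B) ⊓ A) ⊑ (E ⊔ ∀r.∃t.D)  ⇔  ((∀r.(D ⊓ B) ⊓ A) ⊓ (¬E ⊓ ∃r.∀t.¬D)) unsat w.r.t. T
   all branches close; clash {B, ¬B} at an ∃-successor
2. Hence (∀r.(D ⊓ B) ⊓ A) ⊑ (E ⊔ ∀r.∃t.D): entailed.

Yes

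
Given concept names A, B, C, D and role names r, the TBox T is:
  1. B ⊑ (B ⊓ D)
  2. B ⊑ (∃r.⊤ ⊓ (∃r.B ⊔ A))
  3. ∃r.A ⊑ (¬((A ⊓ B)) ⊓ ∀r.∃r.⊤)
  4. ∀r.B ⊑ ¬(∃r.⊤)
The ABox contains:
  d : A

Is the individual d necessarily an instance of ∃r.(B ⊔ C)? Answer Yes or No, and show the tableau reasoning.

1. d : ∃r.(B ⊔ C)?  L(d) = {A} ∪ {∀r.(¬B ⊓ ¬C)}
   open: L(d) ⊇ {A, ¬B, ∀r.(¬B ⊓ ¬C), ∀r.¬A, ∃r.¬B} (+ ∃-successors) — d ∉ ∃r.(B ⊔ C) possible
2. Hence d : ∃r.(B ⊔ C): not entailed.

No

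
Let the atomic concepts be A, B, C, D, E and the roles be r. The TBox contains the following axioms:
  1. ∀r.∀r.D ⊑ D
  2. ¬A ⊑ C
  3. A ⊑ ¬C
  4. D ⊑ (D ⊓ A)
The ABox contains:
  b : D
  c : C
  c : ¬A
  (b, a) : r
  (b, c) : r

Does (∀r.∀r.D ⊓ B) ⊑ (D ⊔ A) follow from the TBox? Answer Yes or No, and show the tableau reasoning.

1. (∀r.∀r.D ⊓ B) ⊑ (D ⊔ A)  ⇔  ((∀r.∀r.D ⊓ B) ⊓ (¬D ⊓ ¬A)) unsat w.r.t. T
   all branches close; clash {D, ¬D} at x₀
2. Hence (∀r.∀r.D ⊓ B) ⊑ (D ⊔ A): entailed.

Yes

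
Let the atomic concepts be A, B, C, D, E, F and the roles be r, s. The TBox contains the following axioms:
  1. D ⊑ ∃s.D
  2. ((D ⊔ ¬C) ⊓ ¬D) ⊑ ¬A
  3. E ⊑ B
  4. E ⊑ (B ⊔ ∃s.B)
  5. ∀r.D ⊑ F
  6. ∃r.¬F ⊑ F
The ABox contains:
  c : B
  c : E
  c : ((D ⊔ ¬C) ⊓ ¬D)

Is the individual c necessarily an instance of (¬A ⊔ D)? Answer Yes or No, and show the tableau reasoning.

Yes

1. c : (¬A ⊔ D)?  L(c) = {B, E, ((D ⊔ ¬C) ⊓ ¬D)} ∪ {(A ⊓ ¬D)}
   clash {A, ¬A} at c — c ∈ (¬A ⊔ D)
2. Hence c : (¬A ⊔ D): entailed.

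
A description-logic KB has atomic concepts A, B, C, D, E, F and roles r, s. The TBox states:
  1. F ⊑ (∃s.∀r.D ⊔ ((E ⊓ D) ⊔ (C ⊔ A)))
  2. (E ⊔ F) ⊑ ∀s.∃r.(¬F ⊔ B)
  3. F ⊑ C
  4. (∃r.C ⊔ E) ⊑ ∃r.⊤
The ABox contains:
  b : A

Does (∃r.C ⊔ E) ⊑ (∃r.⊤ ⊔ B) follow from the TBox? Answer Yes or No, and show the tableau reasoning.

1. (∃r.C ⊔ E) ⊑ (∃r.⊤ ⊔ B)  ⇔  ((∃r.C ⊔ E) ⊓ (∀r.⊥ ⊓ ¬B)) unsat w.r.t. T
   all branches close; clash ⊥ at an ∃-successor
2. Hence (∃r.C ⊔ E) ⊑ (∃r.⊤ ⊔ B): entailed.

Yes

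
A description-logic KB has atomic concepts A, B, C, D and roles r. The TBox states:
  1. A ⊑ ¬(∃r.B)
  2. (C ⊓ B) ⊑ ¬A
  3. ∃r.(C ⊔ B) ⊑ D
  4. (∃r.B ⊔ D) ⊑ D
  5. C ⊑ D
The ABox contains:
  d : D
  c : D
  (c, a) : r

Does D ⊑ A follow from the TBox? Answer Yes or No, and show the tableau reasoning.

No

1. D ⊑ A  ⇔  (D ⊓ ¬A) unsat w.r.t. T
   open: L(x₀) ⊇ {D, ¬A}
2. Hence D ⊑ A: not entailed.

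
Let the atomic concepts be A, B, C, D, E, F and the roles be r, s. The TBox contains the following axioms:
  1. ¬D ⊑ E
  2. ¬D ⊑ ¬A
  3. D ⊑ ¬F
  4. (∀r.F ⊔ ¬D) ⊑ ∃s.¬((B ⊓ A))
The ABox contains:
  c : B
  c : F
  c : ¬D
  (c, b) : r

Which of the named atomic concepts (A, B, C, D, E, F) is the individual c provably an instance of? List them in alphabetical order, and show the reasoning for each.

1. c : A?  L(c) = {B, F, ¬D} ∪ {¬A}
   apply at c: ¬D⊑E
   open: L(c) ⊇ {B, E, F, ¬A, ¬D, …} (+ ∃-successors) — c ∉ A possible
2. c : B?  L(c) = {B, F, ¬D} ∪ {¬B}
   clash {B, ¬B} at c — c ∈ B
3. c : C?  L(c) = {B, F, ¬D} ∪ {¬C}
   apply at c: ¬D⊑E; ¬D⊑¬A
   open: L(c) ⊇ {B, E, F, ¬A, ¬C, …} (+ ∃-successors) — c ∉ C possible
4. c : D?  L(c) = {B, F, ¬D} ∪ {¬D}
   apply at c: ¬D⊑E; ¬D⊑¬A
   open: L(c) ⊇ {B, E, F, ¬A, ¬D, …} (+ ∃-successors) — c ∉ D possible
5. c : E?  L(c) = {B, F, ¬D} ∪ {¬E}
   clash {E, ¬E} at c — c ∈ E
6. c : F?  L(c) = {B, F, ¬D} ∪ {¬F}
   clash {F, ¬F} at c — c ∈ F
7. Entailed for c: {B, E, F}

{B, E, F}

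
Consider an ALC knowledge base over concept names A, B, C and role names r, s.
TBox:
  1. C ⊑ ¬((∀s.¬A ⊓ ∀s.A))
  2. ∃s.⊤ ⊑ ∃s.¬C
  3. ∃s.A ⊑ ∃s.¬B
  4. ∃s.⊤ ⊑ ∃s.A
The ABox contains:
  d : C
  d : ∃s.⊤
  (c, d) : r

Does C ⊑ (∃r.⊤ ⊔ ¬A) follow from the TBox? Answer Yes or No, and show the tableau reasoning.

1. C ⊑ (∃r.⊤ ⊔ ¬A)  ⇔  (C ⊓ (∀r.⊥ ⊓ A)) unsat w.r.t. T
   apply at x₀: C⊑¬((∀s.¬A ⊓ ∀s.A))
   open: L(x₀) ⊇ {A, C, ∀r.⊥, ∃s.A, ∃s.¬B, …} (+ ∃-successors)
2. Hence C ⊑ (∃r.⊤ ⊔ ¬A): not entailed.

No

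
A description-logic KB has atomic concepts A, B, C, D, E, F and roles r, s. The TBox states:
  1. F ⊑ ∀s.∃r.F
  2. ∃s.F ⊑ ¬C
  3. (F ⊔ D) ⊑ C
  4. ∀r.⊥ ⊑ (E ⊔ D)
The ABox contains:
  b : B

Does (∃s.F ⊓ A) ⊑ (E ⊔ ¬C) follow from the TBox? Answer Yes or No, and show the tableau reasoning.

Yes

1. (∃s.F ⊓ A) ⊑ (E ⊔ ¬C)  ⇔  ((∃s.F ⊓ A) ⊓ (¬E ⊓ C)) unsat w.r.t. T
   all branches close; clash {C, ¬C} at x₀
2. Hence (∃s.F ⊓ A) ⊑ (E ⊔ ¬C): entailed.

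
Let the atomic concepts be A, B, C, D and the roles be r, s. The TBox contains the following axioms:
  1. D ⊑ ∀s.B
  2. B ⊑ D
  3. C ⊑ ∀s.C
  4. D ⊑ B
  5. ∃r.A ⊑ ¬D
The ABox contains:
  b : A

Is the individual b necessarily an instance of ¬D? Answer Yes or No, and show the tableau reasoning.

No

1. b : ¬D?  L(b) = {A} ∪ {D}
   apply at b: D⊑∀s.B; D⊑B
   open: L(b) ⊇ {A, B, D, ¬C, ∀r.¬A, …} — b ∉ ¬D possible
2. Hence b : ¬D: not entailed.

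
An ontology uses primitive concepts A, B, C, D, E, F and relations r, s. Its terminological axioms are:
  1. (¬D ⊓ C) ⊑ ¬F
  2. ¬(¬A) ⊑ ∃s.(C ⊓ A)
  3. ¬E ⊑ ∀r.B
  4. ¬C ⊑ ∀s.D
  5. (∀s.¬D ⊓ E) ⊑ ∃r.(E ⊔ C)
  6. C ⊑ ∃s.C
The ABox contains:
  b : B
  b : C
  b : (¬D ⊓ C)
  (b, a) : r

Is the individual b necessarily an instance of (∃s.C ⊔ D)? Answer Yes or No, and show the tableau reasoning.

1. b : (∃s.C ⊔ D)?  L(b) = {B, C, (¬D ⊓ C)} ∪ {(∀s.¬C ⊓ ¬D)}
   clash {C, ¬C} at an ∃-successor — b ∈ (∃s.C ⊔ D)
2. Hence b : (∃s.C ⊔ D): entailed.

Yes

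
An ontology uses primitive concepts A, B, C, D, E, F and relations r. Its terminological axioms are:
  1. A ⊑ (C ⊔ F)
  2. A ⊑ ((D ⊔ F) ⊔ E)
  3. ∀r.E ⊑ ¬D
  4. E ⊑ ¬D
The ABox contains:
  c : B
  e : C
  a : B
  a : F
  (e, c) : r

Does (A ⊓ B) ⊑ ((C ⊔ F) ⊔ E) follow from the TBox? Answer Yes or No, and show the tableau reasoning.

Yes

1. (A ⊓ B) ⊑ ((C ⊔ F) ⊔ E)  ⇔  ((A ⊓ B) ⊓ ((¬C ⊓ ¬F) ⊓ ¬E)) unsat w.r.t. T
   all branches close; clash {F, ¬F} at x₀
2. Hence (A ⊓ B) ⊑ ((C ⊔ F) ⊔ E): entailed.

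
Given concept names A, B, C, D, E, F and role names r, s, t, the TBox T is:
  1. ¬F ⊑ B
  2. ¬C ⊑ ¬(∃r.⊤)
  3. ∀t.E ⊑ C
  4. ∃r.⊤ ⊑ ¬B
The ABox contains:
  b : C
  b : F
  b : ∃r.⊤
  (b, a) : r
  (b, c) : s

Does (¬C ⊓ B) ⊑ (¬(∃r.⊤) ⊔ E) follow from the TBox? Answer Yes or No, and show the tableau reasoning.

1. (¬C ⊓ B) ⊑ (¬(∃r.⊤) ⊔ E)  ⇔  ((¬C ⊓ B) ⊓ (∃r.⊤ ⊓ ¬E)) unsat w.r.t. T
   all branches close; clash {C, ¬C} at x₀
2. Hence (¬C ⊓ B) ⊑ (¬(∃r.⊤) ⊔ E): entailed.

Yes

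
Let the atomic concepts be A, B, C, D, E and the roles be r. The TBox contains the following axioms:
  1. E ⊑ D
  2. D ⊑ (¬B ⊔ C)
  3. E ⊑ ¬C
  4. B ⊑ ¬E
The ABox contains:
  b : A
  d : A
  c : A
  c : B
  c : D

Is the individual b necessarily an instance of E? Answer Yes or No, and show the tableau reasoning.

No

1. b : E?  L(b) = {A} ∪ {¬E}
   open: L(b) ⊇ {A, ¬D, ¬E} — b ∉ E possible
2. Hence b : E: not entailed.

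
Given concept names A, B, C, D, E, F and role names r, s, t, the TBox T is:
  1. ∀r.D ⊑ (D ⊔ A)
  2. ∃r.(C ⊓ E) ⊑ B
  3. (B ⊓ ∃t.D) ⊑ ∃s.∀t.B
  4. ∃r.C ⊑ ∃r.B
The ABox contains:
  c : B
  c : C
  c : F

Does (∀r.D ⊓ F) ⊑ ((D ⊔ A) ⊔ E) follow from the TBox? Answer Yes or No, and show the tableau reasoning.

Yes

1. (∀r.D ⊓ F) ⊑ ((D ⊔ A) ⊔ E)  ⇔  ((∀r.D ⊓ F) ⊓ ((¬D ⊓ ¬A) ⊓ ¬E)) unsat w.r.t. T
   all branches close; clash {A, ¬A} at x₀
2. Hence (∀r.D ⊓ F) ⊑ ((D ⊔ A) ⊔ E): entailed.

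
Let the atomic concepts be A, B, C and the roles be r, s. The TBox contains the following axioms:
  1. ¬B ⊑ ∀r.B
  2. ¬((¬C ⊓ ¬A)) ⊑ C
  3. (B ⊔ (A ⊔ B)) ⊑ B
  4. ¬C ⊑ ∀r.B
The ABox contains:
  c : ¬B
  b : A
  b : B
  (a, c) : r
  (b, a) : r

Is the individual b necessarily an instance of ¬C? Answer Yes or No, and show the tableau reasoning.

No

1. b : ¬C?  L(b) = {A, B} ∪ {C}
   open: L(b) ⊇ {A, B, C} — b ∉ ¬C possible
2. Hence b : ¬C: not entailed.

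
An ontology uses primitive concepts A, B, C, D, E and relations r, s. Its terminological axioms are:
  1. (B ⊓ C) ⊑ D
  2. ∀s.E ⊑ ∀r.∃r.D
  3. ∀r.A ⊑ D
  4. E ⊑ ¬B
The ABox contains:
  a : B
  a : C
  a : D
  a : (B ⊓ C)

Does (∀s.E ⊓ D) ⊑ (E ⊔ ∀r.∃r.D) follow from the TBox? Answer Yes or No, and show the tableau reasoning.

Yes

1. (∀s.E ⊓ D) ⊑ (E ⊔ ∀r.∃r.D)  ⇔  ((∀s.E ⊓ D) ⊓ (¬E ⊓ ∃r.∀r.¬D)) unsat w.r.t. T
   all branches close; clash {D, ¬D} at an ∃-successor
2. Hence (∀s.E ⊓ D) ⊑ (E ⊔ ∀r.∃r.D): entailed.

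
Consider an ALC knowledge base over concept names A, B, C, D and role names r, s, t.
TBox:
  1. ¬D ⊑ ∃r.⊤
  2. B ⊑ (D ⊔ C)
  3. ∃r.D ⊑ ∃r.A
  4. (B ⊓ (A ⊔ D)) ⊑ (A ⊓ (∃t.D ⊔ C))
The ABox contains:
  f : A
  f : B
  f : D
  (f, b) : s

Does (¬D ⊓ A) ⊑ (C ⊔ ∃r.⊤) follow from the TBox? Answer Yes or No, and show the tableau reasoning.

Yes

1. (¬D ⊓ A) ⊑ (C ⊔ ∃r.⊤)  ⇔  ((¬D ⊓ A) ⊓ (¬C ⊓ ∀r.⊥)) unsat w.r.t. T
   all branches close; clash {C, ¬C} at x₀
2. Hence (¬D ⊓ A) ⊑ (C ⊔ ∃r.⊤): entailed.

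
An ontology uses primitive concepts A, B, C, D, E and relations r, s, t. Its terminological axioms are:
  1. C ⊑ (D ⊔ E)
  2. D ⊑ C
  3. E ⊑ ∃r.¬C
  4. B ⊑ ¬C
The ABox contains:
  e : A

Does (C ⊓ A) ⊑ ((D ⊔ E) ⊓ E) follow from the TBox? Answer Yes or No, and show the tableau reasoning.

1. (C ⊓ A) ⊑ ((D ⊔ E) ⊓ E)  ⇔  ((C ⊓ A) ⊓ ((¬D ⊓ ¬E) ⊔ ¬E)) unsat w.r.t. T
   apply at x₀: C⊑(D ⊔ E)
   open: L(x₀) ⊇ {A, C, D, ¬B, ¬E}
2. Hence (C ⊓ A) ⊑ ((D ⊔ E) ⊓ E): not entailed.

No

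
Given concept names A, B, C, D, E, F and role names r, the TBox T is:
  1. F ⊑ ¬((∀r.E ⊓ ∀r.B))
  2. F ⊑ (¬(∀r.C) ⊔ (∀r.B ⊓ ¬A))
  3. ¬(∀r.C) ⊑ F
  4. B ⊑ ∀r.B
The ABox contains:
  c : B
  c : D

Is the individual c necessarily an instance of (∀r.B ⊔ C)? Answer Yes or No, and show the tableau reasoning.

Yes

1. c : (∀r.B ⊔ C)?  L(c) = {B, D} ∪ {(∃r.¬B ⊓ ¬C)}
   clash {B, ¬B} at an ∃-successor — c ∈ (∀r.B ⊔ C)
2. Hence c : (∀r.B ⊔ C): entailed.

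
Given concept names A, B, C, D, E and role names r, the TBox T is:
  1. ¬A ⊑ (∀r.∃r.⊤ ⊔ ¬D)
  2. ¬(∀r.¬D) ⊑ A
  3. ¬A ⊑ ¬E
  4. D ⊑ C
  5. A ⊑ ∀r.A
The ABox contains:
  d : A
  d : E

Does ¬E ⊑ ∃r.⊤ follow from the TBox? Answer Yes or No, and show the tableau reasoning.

1. ¬E ⊑ ∃r.⊤  ⇔  (¬E ⊓ ∀r.⊥) unsat w.r.t. T
   open: L(x₀) ⊇ {¬A, ¬D, ¬E, ∀r.¬D, ∀r.⊥}
2. Hence ¬E ⊑ ∃r.⊤: not entailed.

No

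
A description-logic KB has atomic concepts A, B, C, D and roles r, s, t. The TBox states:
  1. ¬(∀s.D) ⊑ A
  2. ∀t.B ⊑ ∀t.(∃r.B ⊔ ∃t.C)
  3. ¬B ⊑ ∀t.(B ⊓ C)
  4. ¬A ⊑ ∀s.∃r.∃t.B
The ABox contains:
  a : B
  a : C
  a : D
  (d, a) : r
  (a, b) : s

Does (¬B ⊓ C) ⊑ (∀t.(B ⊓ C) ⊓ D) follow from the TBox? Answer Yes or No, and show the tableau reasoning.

1. (¬B ⊓ C) ⊑ (∀t.(B ⊓ C) ⊓ D)  ⇔  ((¬B ⊓ C) ⊓ (∃t.(¬B ⊔ ¬C) ⊔ ¬D)) unsat w.r.t. T
   apply at x₀: ¬B⊑∀t.(B ⊓ C)
   open: L(x₀) ⊇ {A, C, ¬B, ¬D, ∀s.D, …}
2. Hence (¬B ⊓ C) ⊑ (∀t.(B ⊓ C) ⊓ D): not entailed.

No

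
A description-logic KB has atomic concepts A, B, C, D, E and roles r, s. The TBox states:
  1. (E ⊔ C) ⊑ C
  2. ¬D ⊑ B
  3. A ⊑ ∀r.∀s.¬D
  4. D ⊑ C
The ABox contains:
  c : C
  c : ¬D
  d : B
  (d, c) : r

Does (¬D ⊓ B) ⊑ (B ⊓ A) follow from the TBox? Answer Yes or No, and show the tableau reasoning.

No

1. (¬D ⊓ B) ⊑ (B ⊓ A)  ⇔  ((¬D ⊓ B) ⊓ (¬B ⊔ ¬A)) unsat w.r.t. T
   open: L(x₀) ⊇ {B, ¬A, ¬C, ¬D, ¬E}
2. Hence (¬D ⊓ B) ⊑ (B ⊓ A): not entailed.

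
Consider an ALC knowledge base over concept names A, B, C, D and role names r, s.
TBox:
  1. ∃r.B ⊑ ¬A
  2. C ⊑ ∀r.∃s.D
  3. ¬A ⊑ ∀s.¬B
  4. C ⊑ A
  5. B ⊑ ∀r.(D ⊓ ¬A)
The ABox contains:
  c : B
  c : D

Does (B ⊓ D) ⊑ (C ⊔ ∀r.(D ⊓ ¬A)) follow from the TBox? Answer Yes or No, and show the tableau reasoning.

1. (B ⊓ D) ⊑ (C ⊔ ∀r.(D ⊓ ¬A))  ⇔  ((B ⊓ D) ⊓ (¬C ⊓ ∃r.(¬D ⊔ A))) unsat w.r.t. T
   all branches close; clash {A, ¬A} at an ∃-successor
2. Hence (B ⊓ D) ⊑ (C ⊔ ∀r.(D ⊓ ¬A)): entailed.

Yes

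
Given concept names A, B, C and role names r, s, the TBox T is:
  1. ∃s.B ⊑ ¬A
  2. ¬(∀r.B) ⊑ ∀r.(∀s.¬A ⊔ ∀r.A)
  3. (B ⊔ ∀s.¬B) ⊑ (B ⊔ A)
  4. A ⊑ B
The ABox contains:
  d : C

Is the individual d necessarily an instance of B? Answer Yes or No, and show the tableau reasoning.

1. d : B?  L(d) = {C} ∪ {¬B}
   open: L(d) ⊇ {C, ¬A, ¬B, ∀r.B, ∃s.B} (+ ∃-successors) — d ∉ B possible
2. Hence d : B: not entailed.

No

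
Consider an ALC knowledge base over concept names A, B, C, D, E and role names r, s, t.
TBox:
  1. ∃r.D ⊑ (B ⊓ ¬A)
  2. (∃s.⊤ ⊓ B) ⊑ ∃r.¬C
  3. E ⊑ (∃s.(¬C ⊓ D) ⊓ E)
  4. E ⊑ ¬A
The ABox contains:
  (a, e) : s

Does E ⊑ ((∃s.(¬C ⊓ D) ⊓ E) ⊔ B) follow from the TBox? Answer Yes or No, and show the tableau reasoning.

1. E ⊑ ((∃s.(¬C ⊓ D) ⊓ E) ⊔ B)  ⇔  (E ⊓ ((∀s.(C ⊔ ¬D) ⊔ ¬E) ⊓ ¬B)) unsat w.r.t. T
   all branches close; clash {B, ¬B} at x₀
2. Hence E ⊑ ((∃s.(¬C ⊓ D) ⊓ E) ⊔ B): entailed.

Yes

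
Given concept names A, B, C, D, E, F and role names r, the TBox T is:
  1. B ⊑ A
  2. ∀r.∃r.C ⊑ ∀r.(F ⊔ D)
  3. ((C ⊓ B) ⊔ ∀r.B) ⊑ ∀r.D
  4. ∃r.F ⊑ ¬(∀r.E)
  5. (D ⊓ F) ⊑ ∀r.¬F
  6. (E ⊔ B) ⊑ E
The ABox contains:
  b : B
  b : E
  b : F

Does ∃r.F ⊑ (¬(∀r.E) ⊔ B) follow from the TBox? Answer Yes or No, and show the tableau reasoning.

Yes

1. ∃r.F ⊑ (¬(∀r.E) ⊔ B)  ⇔  (∃r.F ⊓ (∀r.E ⊓ ¬B)) unsat w.r.t. T
   all branches close; clash {F, ¬F} at an ∃-successor
2. Hence ∃r.F ⊑ (¬(∀r.E) ⊔ B): entailed.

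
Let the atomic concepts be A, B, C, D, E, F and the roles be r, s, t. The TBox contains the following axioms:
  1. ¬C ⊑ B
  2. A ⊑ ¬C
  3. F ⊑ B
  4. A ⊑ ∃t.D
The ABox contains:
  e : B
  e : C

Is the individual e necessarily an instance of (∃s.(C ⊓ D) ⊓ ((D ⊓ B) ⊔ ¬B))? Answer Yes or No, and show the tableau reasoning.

1. e : (∃s.(C ⊓ D) ⊓ ((D ⊓ B) ⊔ ¬B))?  L(e) = {B, C} ∪ {(∀s.(¬C ⊔ ¬D) ⊔ ((¬D ⊔ ¬B) ⊓ B))}
   open: L(e) ⊇ {B, C, ¬A, ∀s.(¬C ⊔ ¬D)} — e ∉ (∃s.(C ⊓ D) ⊓ ((D ⊓ B) ⊔ ¬B)) possible
2. Hence e : (∃s.(C ⊓ D) ⊓ ((D ⊓ B) ⊔ ¬B)): not entailed.

No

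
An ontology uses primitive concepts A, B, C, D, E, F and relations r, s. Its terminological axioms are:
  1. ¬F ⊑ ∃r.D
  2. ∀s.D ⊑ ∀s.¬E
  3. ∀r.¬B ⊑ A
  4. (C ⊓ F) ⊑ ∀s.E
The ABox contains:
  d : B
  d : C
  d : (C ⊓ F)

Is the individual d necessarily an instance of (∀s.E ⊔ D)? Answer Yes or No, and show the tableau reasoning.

Yes

1. d : (∀s.E ⊔ D)?  L(d) = {B, C, (C ⊓ F)} ∪ {(∃s.¬E ⊓ ¬D)}
   clash {E, ¬E} at an ∃-successor — d ∈ (∀s.E ⊔ D)
2. Hence d : (∀s.E ⊔ D): entailed.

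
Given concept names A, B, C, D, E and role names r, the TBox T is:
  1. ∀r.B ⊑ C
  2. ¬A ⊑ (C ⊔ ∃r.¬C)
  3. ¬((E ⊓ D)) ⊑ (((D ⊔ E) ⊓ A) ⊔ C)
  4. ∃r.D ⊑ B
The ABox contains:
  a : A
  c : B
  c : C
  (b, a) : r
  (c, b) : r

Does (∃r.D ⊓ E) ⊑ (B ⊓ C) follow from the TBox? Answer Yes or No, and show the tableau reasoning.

No

1. (∃r.D ⊓ E) ⊑ (B ⊓ C)  ⇔  ((∃r.D ⊓ E) ⊓ (¬B ⊔ ¬C)) unsat w.r.t. T
   apply at x₀: ∃r.D⊑B
   open: L(x₀) ⊇ {A, B, D, E, ¬C, …} (+ ∃-successors)
2. Hence (∃r.D ⊓ E) ⊑ (B ⊓ C): not entailed.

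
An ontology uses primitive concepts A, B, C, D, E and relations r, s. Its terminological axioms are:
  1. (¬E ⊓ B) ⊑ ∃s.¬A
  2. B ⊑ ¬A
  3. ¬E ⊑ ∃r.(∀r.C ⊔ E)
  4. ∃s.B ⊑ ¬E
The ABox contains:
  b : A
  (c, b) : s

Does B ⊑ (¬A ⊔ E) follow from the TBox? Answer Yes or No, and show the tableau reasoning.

Yes

1. B ⊑ (¬A ⊔ E)  ⇔  (B ⊓ (A ⊓ ¬E)) unsat w.r.t. T
   all branches close; clash {A, ¬A} at x₀
2. Hence B ⊑ (¬A ⊔ E): entailed.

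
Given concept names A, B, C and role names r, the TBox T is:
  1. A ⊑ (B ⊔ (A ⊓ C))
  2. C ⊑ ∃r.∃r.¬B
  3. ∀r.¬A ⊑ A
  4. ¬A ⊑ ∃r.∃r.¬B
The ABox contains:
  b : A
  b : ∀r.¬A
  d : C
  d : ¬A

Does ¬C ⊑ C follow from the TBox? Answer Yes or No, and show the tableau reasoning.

No

1. ¬C ⊑ C  ⇔  (¬C ⊓ ¬C) unsat w.r.t. T
   open: L(x₀) ⊇ {¬A, ¬C, ∃r.A, ∃r.∃r.¬B} (+ ∃-successors)
2. Hence ¬C ⊑ C: not entailed.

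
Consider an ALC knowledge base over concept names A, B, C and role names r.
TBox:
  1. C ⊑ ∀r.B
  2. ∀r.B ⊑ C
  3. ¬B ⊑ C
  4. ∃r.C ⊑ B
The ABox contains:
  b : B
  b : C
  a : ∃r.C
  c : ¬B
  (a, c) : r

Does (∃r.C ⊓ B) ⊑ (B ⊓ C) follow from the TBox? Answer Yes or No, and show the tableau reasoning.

No

1. (∃r.C ⊓ B) ⊑ (B ⊓ C)  ⇔  ((∃r.C ⊓ B) ⊓ (¬B ⊔ ¬C)) unsat w.r.t. T
   open: L(x₀) ⊇ {B, ¬C, ∃r.C, ∃r.¬B} (+ ∃-successors)
2. Hence (∃r.C ⊓ B) ⊑ (B ⊓ C): not entailed.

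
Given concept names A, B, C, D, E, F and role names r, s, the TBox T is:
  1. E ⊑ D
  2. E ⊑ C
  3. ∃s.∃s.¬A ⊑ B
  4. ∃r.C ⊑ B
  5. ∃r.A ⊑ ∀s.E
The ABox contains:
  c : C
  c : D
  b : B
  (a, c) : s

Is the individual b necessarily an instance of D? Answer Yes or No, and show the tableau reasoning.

1. b : D?  L(b) = {B} ∪ {¬D}
   open: L(b) ⊇ {B, ¬D, ¬E, ∀r.¬A} — b ∉ D possible
2. Hence b : D: not entailed.

No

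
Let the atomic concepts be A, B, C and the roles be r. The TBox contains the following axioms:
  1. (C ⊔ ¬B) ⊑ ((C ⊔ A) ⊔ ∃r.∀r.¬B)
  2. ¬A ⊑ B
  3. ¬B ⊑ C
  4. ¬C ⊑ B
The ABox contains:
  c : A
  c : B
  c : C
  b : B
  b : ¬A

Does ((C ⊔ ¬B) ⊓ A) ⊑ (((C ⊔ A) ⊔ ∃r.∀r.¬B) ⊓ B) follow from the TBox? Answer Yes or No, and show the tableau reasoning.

1. ((C ⊔ ¬B) ⊓ A) ⊑ (((C ⊔ A) ⊔ ∃r.∀r.¬B) ⊓ B)  ⇔  (((C ⊔ ¬B) ⊓ A) ⊓ (((¬C ⊓ ¬A) ⊓ ∀r.∃r.B) ⊔ ¬B)) unsat w.r.t. T
   apply at x₀: (C ⊔ ¬B)⊑((C ⊔ A) ⊔ ∃r.∀r.¬B)
   open: L(x₀) ⊇ {A, C, ¬B}
2. Hence ((C ⊔ ¬B) ⊓ A) ⊑ (((C ⊔ A) ⊔ ∃r.∀r.¬B) ⊓ B): not entailed.

No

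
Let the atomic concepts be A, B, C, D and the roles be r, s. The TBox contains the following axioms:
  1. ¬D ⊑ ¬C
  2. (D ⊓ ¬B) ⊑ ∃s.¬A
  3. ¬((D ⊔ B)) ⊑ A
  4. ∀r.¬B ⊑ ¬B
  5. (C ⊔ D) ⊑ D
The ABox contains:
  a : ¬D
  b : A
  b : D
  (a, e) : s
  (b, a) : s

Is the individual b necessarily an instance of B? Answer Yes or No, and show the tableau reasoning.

No

1. b : B?  L(b) = {A, D} ∪ {¬B}
   open: L(b) ⊇ {A, D, ¬B, ∃s.¬A} (+ ∃-successors) — b ∉ B possible
2. Hence b : B: not entailed.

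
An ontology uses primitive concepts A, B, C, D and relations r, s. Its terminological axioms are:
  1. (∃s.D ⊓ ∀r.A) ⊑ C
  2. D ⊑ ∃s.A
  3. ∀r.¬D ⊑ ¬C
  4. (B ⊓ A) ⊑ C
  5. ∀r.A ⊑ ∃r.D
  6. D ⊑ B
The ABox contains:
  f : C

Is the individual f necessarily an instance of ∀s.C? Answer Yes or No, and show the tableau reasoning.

No

1. f : ∀s.C?  L(f) = {C} ∪ {∃s.¬C}
   open: L(f) ⊇ {C, ¬D, ∃r.D, ∃s.¬C} (+ ∃-successors) — f ∉ ∀s.C possible
2. Hence f : ∀s.C: not entailed.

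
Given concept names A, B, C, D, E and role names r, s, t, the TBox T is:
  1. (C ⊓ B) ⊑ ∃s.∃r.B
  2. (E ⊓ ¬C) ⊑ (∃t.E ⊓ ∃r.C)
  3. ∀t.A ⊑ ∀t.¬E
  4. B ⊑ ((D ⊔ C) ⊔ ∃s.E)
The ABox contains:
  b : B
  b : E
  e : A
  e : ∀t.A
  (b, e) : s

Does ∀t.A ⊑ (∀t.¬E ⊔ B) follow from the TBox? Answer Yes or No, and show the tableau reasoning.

Yes

1. ∀t.A ⊑ (∀t.¬E ⊔ B)  ⇔  (∀t.A ⊓ (∃t.E ⊓ ¬B)) unsat w.r.t. T
   all branches close; clash {E, ¬E} at an ∃-successor
2. Hence ∀t.A ⊑ (∀t.¬E ⊔ B): entailed.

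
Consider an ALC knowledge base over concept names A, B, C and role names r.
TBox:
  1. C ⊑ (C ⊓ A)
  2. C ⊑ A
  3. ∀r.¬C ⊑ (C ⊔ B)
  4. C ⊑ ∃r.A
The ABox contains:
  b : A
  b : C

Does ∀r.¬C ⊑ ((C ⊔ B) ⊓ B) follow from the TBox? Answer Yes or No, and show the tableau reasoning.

No

1. ∀r.¬C ⊑ ((C ⊔ B) ⊓ B)  ⇔  (∀r.¬C ⊓ ((¬C ⊓ ¬B) ⊔ ¬B)) unsat w.r.t. T
   apply at x₀: ∀r.¬C⊑(C ⊔ B)
   open: L(x₀) ⊇ {A, C, ¬B, ∀r.¬C, ∃r.A} (+ ∃-successors)
2. Hence ∀r.¬C ⊑ ((C ⊔ B) ⊓ B): not entailed.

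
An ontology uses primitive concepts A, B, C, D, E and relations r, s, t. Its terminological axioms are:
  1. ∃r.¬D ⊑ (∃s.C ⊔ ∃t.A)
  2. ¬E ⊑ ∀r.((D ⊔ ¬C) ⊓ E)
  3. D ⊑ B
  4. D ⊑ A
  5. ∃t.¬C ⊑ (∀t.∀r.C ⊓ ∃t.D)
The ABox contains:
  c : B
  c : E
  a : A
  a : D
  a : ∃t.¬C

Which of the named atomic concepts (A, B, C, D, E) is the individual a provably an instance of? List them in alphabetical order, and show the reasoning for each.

1. a : A?  L(a) = {A, D, ∃t.¬C} ∪ {¬A}
   clash {A, ¬A} at a — a ∈ A
2. a : B?  L(a) = {A, D, ∃t.¬C} ∪ {¬B}
   clash {B, ¬B} at a — a ∈ B
3. a : C?  L(a) = {A, D, ∃t.¬C} ∪ {¬C}
   apply at a: D⊑B; ∃t.¬C⊑(∀t.∀r.C ⊓ ∃t.D)
   open: L(a) ⊇ {A, B, D, E, ¬C, …} (+ ∃-successors) — a ∉ C possible
4. a : D?  L(a) = {A, D, ∃t.¬C} ∪ {¬D}
   clash {D, ¬D} at a — a ∈ D
5. a : E?  L(a) = {A, D, ∃t.¬C} ∪ {¬E}
   apply at a: ¬E⊑∀r.((D ⊔ ¬C) ⊓ E); D⊑B; ∃t.¬C⊑(∀t.∀r.C ⊓ ∃t.D)
   open: L(a) ⊇ {A, B, D, ¬E, ∀r.((D ⊔ ¬C) ⊓ E), …} (+ ∃-successors) — a ∉ E possible
6. Entailed for a: {A, B, D}

{A, B, D}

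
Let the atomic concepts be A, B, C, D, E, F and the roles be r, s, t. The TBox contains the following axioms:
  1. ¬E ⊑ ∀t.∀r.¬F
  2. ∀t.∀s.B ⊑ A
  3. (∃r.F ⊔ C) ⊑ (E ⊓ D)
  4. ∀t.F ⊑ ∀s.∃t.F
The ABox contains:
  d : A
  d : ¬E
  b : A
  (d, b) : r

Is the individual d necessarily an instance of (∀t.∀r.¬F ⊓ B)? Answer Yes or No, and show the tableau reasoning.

1. d : (∀t.∀r.¬F ⊓ B)?  L(d) = {A, ¬E} ∪ {(∃t.∃r.F ⊔ ¬B)}
   apply at d: ¬E⊑∀t.∀r.¬F
   open: L(d) ⊇ {A, ¬B, ¬C, ¬E, ∀r.¬F, …} (+ ∃-successors) — d ∉ (∀t.∀r.¬F ⊓ B) possible
2. Hence d : (∀t.∀r.¬F ⊓ B): not entailed.

No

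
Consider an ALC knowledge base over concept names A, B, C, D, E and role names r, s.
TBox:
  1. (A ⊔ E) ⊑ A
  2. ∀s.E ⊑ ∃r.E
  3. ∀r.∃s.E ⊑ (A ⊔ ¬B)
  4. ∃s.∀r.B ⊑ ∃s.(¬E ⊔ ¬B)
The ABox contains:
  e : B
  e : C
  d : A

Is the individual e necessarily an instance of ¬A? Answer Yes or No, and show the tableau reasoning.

1. e : ¬A?  L(e) = {B, C} ∪ {A}
   open: L(e) ⊇ {A, B, C, ∀s.∃r.¬B, ∃r.∀s.¬E, …} (+ ∃-successors) — e ∉ ¬A possible
2. Hence e : ¬A: not entailed.

No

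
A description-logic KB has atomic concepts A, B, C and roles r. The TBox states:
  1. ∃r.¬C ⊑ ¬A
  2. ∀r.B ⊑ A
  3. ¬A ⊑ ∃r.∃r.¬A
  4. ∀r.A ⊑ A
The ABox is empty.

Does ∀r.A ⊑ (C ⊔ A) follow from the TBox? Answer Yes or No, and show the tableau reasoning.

1. ∀r.A ⊑ (C ⊔ A)  ⇔  (∀r.A ⊓ (¬C ⊓ ¬A)) unsat w.r.t. T
   all branches close; clash {A, ¬A} at x₀
2. Hence ∀r.A ⊑ (C ⊔ A): entailed.

Yes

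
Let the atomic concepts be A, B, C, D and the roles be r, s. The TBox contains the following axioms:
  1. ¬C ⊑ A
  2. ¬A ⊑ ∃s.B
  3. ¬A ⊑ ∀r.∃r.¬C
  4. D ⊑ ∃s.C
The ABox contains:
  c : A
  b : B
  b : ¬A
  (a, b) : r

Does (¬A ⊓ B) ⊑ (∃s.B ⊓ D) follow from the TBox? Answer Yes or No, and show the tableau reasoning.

1. (¬A ⊓ B) ⊑ (∃s.B ⊓ D)  ⇔  ((¬A ⊓ B) ⊓ (∀s.¬B ⊔ ¬D)) unsat w.r.t. T
   apply at x₀: ¬A⊑∃s.B; ¬A⊑∀r.∃r.¬C
   open: L(x₀) ⊇ {B, C, ¬A, ¬D, ∀r.∃r.¬C, …} (+ ∃-successors)
2. Hence (¬A ⊓ B) ⊑ (∃s.B ⊓ D): not entailed.

No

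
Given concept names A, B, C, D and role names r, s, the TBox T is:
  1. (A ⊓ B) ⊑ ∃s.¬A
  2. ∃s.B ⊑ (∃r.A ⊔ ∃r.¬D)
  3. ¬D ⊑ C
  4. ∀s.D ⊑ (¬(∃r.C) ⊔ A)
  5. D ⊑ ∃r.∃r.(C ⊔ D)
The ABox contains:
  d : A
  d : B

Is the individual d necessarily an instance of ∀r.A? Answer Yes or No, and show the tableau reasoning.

1. d : ∀r.A?  L(d) = {A, B} ∪ {∃r.¬A}
   open: L(d) ⊇ {A, B, D, ∀s.¬B, ∃r.¬A, …} (+ ∃-successors) — d ∉ ∀r.A possible
2. Hence d : ∀r.A: not entailed.

No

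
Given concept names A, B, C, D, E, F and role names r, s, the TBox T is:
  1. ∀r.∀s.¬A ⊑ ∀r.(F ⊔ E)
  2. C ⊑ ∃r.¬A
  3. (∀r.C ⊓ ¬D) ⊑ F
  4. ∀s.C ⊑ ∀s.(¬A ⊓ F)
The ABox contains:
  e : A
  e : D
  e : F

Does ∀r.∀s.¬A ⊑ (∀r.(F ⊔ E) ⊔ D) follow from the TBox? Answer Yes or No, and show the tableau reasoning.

Yes

1. ∀r.∀s.¬A ⊑ (∀r.(F ⊔ E) ⊔ D)  ⇔  (∀r.∀s.¬A ⊓ (∃r.(¬F ⊓ ¬E) ⊓ ¬D)) unsat w.r.t. T
   all branches close; clash {E, ¬E} at an ∃-successor
2. Hence ∀r.∀s.¬A ⊑ (∀r.(F ⊔ E) ⊔ D): entailed.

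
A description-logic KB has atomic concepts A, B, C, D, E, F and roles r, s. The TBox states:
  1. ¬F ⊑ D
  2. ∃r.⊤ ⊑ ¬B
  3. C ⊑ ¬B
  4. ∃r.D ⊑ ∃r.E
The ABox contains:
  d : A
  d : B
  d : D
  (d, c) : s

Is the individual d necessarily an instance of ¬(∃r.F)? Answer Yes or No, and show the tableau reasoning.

Yes

1. d : ¬(∃r.F)?  L(d) = {A, B, D} ∪ {∃r.F}
   clash {B, ¬B} at d — d ∈ ¬(∃r.F)
2. Hence d : ¬(∃r.F): entailed.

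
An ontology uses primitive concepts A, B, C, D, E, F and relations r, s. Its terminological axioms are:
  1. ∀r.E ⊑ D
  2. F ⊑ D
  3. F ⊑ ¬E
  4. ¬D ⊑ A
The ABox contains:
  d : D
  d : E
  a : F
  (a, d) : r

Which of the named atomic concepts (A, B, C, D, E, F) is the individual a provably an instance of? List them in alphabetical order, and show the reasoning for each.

1. a : A?  L(a) = {F} ∪ {¬A}
   apply at a: F⊑D; F⊑¬E
   open: L(a) ⊇ {D, F, ¬A, ¬E} — a ∉ A possible
2. a : B?  L(a) = {F} ∪ {¬B}
   apply at a: F⊑D; F⊑¬E
   open: L(a) ⊇ {D, F, ¬B, ¬E} — a ∉ B possible
3. a : C?  L(a) = {F} ∪ {¬C}
   apply at a: F⊑D; F⊑¬E
   open: L(a) ⊇ {D, F, ¬C, ¬E} — a ∉ C possible
4. a : D?  L(a) = {F} ∪ {¬D}
   clash {D, ¬D} at a — a ∈ D
5. a : E?  L(a) = {F} ∪ {¬E}
   apply at a: F⊑D
   open: L(a) ⊇ {D, F, ¬E} — a ∉ E possible
6. a : F?  L(a) = {F} ∪ {¬F}
   clash {F, ¬F} at a — a ∈ F
7. Entailed for a: {D, F}

{D, F}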